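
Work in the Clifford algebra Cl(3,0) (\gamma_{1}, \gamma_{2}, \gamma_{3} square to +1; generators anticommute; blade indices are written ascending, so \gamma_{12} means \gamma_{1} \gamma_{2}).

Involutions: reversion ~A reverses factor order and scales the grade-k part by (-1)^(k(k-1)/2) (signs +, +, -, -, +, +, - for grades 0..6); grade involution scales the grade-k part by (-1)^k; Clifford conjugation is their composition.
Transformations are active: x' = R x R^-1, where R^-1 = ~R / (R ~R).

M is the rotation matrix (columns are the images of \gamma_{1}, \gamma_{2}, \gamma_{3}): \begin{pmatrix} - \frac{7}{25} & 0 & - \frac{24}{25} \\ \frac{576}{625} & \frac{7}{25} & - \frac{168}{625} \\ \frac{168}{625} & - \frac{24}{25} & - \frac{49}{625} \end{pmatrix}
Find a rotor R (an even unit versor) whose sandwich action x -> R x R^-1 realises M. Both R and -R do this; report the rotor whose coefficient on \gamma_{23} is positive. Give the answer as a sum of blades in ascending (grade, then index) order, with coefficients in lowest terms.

Method: write R = a + b12*\gamma_{12} + b13*\gamma_{13} + b23*\gamma_{23} with a^2 + b12^2 + b13^2 + b23^2 = 1 (so R^-1 = ~R). Expanding the columns R e_j ~R gives tr M = 4a^2 - 1 and, from the antisymmetric part, M21 - M12 = -4a*b12, M13 - M31 = 4a*b13, M32 - M23 = -4a*b23.
Here tr M = -\frac{49}{625}, so a^2 = (1 + tr M)/4 = \frac{144}{625} and a = ±\frac{12}{25}. Taking a = \frac{12}{25}: M21 - M12 = \frac{576}{625}, M13 - M31 = -\frac{768}{625}, M32 - M23 = -\frac{432}{625}, giving b12 = -\frac{12}{25}, b13 = -\frac{16}{25}, b23 = \frac{9}{25}, i.e. R = \frac{12}{25} - \frac{12}{25} \gamma_{12} - \frac{16}{25} \gamma_{13} + \frac{9}{25} \gamma_{23}.
Its \gamma_{23} coefficient is already positive.
Answer: \frac{12}{25} - \frac{12}{25} \gamma_{12} - \frac{16}{25} \gamma_{13} + \frac{9}{25} \gamma_{23}. Recall the cover is two-to-one: with M of trace -\frac{49}{625}, both preimages act alike, and the stated \gamma_{23} sign chooses the sheet.


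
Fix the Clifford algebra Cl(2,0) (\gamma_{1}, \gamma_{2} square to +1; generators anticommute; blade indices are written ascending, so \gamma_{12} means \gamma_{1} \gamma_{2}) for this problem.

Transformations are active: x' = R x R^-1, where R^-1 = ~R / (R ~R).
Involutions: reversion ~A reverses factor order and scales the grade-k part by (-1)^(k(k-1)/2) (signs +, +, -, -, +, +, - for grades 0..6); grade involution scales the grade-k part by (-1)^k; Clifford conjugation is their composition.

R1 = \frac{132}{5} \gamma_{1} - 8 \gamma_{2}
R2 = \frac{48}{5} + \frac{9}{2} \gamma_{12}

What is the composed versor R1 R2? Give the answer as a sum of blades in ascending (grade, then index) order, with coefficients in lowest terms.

Distribute over the terms of R1 (each basis-blade product reordered to ascending indices, repeated generators contracted through their squares):
(\frac{132}{5} \gamma_{1}) R2 = \frac{6336}{25} \gamma_{1} + \frac{594}{5} \gamma_{2}
(-8 \gamma_{2}) R2 = 36 \gamma_{1} - \frac{384}{5} \gamma_{2}
Summing the partial products and collecting blades:
Answer: \frac{7236}{25} \gamma_{1} + 42 \gamma_{2}


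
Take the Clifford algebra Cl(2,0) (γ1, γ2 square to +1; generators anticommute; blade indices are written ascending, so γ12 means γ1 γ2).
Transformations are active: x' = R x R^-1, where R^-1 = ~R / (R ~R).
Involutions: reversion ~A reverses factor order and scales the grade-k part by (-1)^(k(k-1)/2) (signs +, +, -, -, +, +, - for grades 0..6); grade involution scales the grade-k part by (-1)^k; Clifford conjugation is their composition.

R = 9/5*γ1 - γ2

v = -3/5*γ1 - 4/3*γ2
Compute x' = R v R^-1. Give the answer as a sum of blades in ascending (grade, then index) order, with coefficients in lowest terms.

~R = 9/5*γ1 - γ2, and R ~R = 106/25, so R^-1 = ~R / (106/25).
R v = 19/75 - 3*γ12
Answer: 216/265*γ1 + 193/159*γ2


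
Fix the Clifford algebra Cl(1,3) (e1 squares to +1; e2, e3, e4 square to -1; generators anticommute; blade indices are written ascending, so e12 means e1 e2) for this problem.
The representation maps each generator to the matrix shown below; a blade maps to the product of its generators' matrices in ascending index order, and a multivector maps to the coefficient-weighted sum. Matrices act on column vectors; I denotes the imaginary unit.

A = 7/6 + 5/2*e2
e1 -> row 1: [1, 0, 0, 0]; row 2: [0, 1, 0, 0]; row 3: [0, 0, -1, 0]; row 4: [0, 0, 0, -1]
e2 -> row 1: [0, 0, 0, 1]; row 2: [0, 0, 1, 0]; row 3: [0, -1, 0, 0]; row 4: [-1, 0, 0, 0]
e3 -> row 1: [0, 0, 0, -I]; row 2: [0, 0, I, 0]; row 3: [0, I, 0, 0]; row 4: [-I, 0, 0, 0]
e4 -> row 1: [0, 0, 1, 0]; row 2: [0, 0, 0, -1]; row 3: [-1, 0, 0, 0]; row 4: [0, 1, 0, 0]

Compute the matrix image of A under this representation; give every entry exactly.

M = (7/6)*1 + (5/2)*rho(e2), summed entrywise (1 is the identity matrix):
Answer: row 1: [7/6, 0, 0, 5/2]; row 2: [0, 7/6, 5/2, 0]; row 3: [0, -5/2, 7/6, 0]; row 4: [-5/2, 0, 0, 7/6]


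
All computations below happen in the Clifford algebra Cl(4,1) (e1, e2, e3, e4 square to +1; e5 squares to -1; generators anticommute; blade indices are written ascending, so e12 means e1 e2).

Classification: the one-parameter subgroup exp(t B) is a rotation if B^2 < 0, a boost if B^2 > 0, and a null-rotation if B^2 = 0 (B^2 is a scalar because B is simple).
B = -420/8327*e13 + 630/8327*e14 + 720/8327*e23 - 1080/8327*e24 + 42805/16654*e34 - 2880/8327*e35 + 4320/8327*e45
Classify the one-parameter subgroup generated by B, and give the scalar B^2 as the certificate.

B^2 term by term: the squares give (-420/8327)^2*(e13)^2 + (630/8327)^2*(e14)^2 + (720/8327)^2*(e23)^2 + (-1080/8327)^2*(e24)^2 + (42805/16654)^2*(e34)^2 + (-2880/8327)^2*(e35)^2 + (4320/8327)^2*(e45)^2 = 176400/69338929*(-1) + 396900/69338929*(-1) + 518400/69338929*(-1) + 1166400/69338929*(-1) + 1832268025/277355716*(-1) + 8294400/69338929*(+1) + 18662400/69338929*(+1) = -25/4 (each basis 2-blade squares to minus the product of its generators' squares); cross terms between blades sharing an index anticommute and cancel; the commuting (index-disjoint) pairs give grade-4 terms 2*c*c'*(blade product), which cancel blade by blade — e1234: -907200/69338929 + 907200/69338929 = 0; e1345: -3628800/69338929 + 3628800/69338929 = 0; e2345: 6220800/69338929 - 6220800/69338929 = 0 — confirming B is simple. So B^2 = -25/4.
Answer: rotation, certificate B^2 = -25/4. The invariant at work: B^2 = -25/4 is unchanged by conjugation, hence its sign classifies the subgroup whatever basis B is written in.


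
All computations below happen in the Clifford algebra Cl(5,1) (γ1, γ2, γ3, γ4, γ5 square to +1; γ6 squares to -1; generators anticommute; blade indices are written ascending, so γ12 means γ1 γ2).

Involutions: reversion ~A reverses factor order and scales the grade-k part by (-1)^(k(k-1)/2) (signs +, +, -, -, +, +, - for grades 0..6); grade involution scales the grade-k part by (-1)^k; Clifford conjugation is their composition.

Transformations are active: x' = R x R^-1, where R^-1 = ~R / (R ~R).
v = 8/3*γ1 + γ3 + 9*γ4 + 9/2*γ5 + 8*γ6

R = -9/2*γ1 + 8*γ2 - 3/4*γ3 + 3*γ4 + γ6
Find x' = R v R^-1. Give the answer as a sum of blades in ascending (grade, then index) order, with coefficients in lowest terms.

~R = -9/2*γ1 + 8*γ2 - 3/4*γ3 + 3*γ4 + γ6, and R ~R = 1485/16, so R^-1 = ~R / (1485/16).
R v = 25/4 - 64/3*γ12 - 5/2*γ13 - 97/2*γ14 - 81/4*γ15 - 116/3*γ16 + 8*γ23 + 72*γ24 + 36*γ25 + 64*γ26 - 39/4*γ34 - 27/8*γ35 - 7*γ36 + 27/2*γ45 + 15*γ46 - 9/2*γ56
Answer: -36/11*γ1 + 320/297*γ2 - 109/99*γ3 - 851/99*γ4 - 9/2*γ5 - 2336/297*γ6


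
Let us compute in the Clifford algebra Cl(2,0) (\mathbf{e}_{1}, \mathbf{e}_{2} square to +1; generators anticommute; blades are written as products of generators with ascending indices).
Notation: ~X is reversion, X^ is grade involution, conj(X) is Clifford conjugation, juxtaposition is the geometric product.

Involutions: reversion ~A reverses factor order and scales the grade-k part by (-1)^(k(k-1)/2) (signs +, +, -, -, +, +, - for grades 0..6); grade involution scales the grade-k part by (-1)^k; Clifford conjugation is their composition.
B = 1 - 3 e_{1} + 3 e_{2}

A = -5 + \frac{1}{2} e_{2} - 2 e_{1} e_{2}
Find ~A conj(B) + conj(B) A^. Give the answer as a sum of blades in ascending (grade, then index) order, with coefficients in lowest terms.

first term: -\frac{13}{2} - 21 e_{1} + \frac{19}{2} e_{2} + \frac{1}{2} e_{1} e_{2}
second term: -\frac{7}{2} - 21 e_{1} + \frac{17}{2} e_{2} - \frac{7}{2} e_{1} e_{2}
Answer: -10 - 42 e_{1} + 18 e_{2} - 3 e_{1} e_{2}


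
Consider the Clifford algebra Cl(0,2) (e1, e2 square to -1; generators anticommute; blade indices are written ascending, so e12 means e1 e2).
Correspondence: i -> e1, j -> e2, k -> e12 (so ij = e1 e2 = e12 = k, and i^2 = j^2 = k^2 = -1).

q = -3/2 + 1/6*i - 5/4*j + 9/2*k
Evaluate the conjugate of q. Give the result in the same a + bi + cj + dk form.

In blades: q = -3/2 + 1/6*e1 - 5/4*e2 + 9/2*e12.
Conjugation here is Clifford conjugation: the scalar is fixed and the grade-1 and grade-2 blades all flip sign, giving -3/2 - 1/6*e1 + 5/4*e2 - 9/2*e12; translating back:
Answer: -3/2 - 1/6*i + 5/4*j - 9/2*k


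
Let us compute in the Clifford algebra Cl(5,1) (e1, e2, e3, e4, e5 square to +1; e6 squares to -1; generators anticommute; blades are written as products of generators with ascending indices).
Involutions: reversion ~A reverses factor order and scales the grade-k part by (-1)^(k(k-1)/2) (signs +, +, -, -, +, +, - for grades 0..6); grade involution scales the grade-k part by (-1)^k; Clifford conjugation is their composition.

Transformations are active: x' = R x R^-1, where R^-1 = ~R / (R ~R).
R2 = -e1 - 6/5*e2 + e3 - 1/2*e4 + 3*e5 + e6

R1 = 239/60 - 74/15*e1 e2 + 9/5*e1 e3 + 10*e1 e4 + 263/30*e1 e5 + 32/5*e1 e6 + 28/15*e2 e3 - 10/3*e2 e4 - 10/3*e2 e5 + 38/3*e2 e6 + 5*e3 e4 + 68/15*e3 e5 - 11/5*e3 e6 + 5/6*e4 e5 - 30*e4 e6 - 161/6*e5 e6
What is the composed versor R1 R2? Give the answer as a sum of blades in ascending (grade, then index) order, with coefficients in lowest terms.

Distribute over the terms of R2 (each basis-blade product reordered to ascending indices, repeated generators contracted through their squares):
R1 (-e1) = -239/60*e1 - 74/15*e2 + 9/5*e3 + 10*e4 + 263/30*e5 + 32/5*e6 - 28/15*e1 e2 e3 + 10/3*e1 e2 e4 + 10/3*e1 e2 e5 - 38/3*e1 e2 e6 - 5*e1 e3 e4 - 68/15*e1 e3 e5 + 11/5*e1 e3 e6 - 5/6*e1 e4 e5 + 30*e1 e4 e6 + 161/6*e1 e5 e6
R1 (-6/5*e2) = 148/25*e1 - 239/50*e2 + 56/25*e3 - 4*e4 - 4*e5 + 76/5*e6 + 54/25*e1 e2 e3 + 12*e1 e2 e4 + 263/25*e1 e2 e5 + 192/25*e1 e2 e6 - 6*e2 e3 e4 - 136/25*e2 e3 e5 + 66/25*e2 e3 e6 - e2 e4 e5 + 36*e2 e4 e6 + 161/5*e2 e5 e6
R1 (e3) = 9/5*e1 + 28/15*e2 + 239/60*e3 - 5*e4 - 68/15*e5 + 11/5*e6 - 74/15*e1 e2 e3 - 10*e1 e3 e4 - 263/30*e1 e3 e5 - 32/5*e1 e3 e6 + 10/3*e2 e3 e4 + 10/3*e2 e3 e5 - 38/3*e2 e3 e6 + 5/6*e3 e4 e5 - 30*e3 e4 e6 - 161/6*e3 e5 e6
R1 (-1/2*e4) = -5*e1 + 5/3*e2 - 5/2*e3 - 239/120*e4 + 5/12*e5 - 15*e6 + 37/15*e1 e2 e4 - 9/10*e1 e3 e4 + 263/60*e1 e4 e5 + 16/5*e1 e4 e6 - 14/15*e2 e3 e4 - 5/3*e2 e4 e5 + 19/3*e2 e4 e6 + 34/15*e3 e4 e5 - 11/10*e3 e4 e6 + 161/12*e4 e5 e6
R1 (3*e5) = 263/10*e1 - 10*e2 + 68/5*e3 + 5/2*e4 + 239/20*e5 + 161/2*e6 - 74/5*e1 e2 e5 + 27/5*e1 e3 e5 + 30*e1 e4 e5 - 96/5*e1 e5 e6 + 28/5*e2 e3 e5 - 10*e2 e4 e5 - 38*e2 e5 e6 + 15*e3 e4 e5 + 33/5*e3 e5 e6 + 90*e4 e5 e6
R1 (e6) = -32/5*e1 - 38/3*e2 + 11/5*e3 + 30*e4 + 161/6*e5 + 239/60*e6 - 74/15*e1 e2 e6 + 9/5*e1 e3 e6 + 10*e1 e4 e6 + 263/30*e1 e5 e6 + 28/15*e2 e3 e6 - 10/3*e2 e4 e6 - 10/3*e2 e5 e6 + 5*e3 e4 e6 + 68/15*e3 e5 e6 + 5/6*e4 e5 e6
Summing the partial products and collecting blades:
Answer: 5591/300*e1 - 4327/150*e2 + 6397/300*e3 + 3781/120*e4 + 1183/30*e5 + 5597/60*e6 - 116/25*e1 e2 e3 + 89/5*e1 e2 e4 - 71/75*e1 e2 e5 - 248/25*e1 e2 e6 - 159/10*e1 e3 e4 - 79/10*e1 e3 e5 - 12/5*e1 e3 e6 + 671/20*e1 e4 e5 + 216/5*e1 e4 e6 + 82/5*e1 e5 e6 - 18/5*e2 e3 e4 + 262/75*e2 e3 e5 - 204/25*e2 e3 e6 - 38/3*e2 e4 e5 + 39*e2 e4 e6 - 137/15*e2 e5 e6 + 181/10*e3 e4 e5 - 261/10*e3 e4 e6 - 157/10*e3 e5 e6 + 417/4*e4 e5 e6


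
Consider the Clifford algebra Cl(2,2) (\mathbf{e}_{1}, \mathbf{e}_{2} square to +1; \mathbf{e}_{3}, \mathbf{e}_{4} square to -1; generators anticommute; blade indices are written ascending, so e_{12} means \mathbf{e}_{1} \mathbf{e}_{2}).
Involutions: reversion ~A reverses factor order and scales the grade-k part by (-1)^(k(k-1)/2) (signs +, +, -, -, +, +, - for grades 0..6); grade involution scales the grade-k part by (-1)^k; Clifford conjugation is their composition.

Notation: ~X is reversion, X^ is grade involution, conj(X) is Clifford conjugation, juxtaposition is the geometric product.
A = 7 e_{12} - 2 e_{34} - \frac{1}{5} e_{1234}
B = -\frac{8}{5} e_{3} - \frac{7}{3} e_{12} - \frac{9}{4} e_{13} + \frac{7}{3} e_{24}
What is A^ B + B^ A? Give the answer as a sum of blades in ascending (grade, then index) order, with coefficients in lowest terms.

first term: \frac{49}{3} + \frac{16}{5} e_{4} + \frac{7}{15} e_{13} + \frac{125}{6} e_{14} + \frac{245}{12} e_{23} - \frac{9}{20} e_{24} - \frac{7}{15} e_{34} - \frac{56}{5} e_{123} + \frac{8}{25} e_{124} + \frac{14}{3} e_{1234}
second term: \frac{49}{3} + \frac{16}{5} e_{4} + \frac{7}{15} e_{13} - \frac{125}{6} e_{14} - \frac{245}{12} e_{23} - \frac{9}{20} e_{24} - \frac{7}{15} e_{34} + \frac{56}{5} e_{123} + \frac{8}{25} e_{124} + \frac{14}{3} e_{1234}
Answer: \frac{98}{3} + \frac{32}{5} e_{4} + \frac{14}{15} e_{13} - \frac{9}{10} e_{24} - \frac{14}{15} e_{34} + \frac{16}{25} e_{124} + \frac{28}{3} e_{1234}


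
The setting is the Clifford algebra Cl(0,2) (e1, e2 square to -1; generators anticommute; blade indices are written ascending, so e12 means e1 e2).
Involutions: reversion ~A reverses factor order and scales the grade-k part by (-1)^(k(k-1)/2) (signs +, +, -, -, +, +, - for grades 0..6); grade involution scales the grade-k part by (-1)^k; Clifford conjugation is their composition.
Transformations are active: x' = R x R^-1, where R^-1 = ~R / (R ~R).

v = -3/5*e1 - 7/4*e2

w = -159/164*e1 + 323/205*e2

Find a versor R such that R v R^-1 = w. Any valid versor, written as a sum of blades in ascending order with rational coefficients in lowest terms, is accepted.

Construction: equal norms (both -1369/400) license R = v + w = -1287/820*e1 - 143/820*e2 — nothing changes along that direction, while (v - w)/2 changes sign, so v maps onto w.
Answer: -1287/820*e1 - 143/820*e2


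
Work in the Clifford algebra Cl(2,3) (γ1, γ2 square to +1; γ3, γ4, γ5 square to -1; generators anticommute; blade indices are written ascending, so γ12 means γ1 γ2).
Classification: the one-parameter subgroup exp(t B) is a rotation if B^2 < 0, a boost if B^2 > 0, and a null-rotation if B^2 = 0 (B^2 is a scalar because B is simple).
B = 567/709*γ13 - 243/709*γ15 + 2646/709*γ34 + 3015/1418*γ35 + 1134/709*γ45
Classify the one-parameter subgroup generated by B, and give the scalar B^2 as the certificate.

B^2 term by term: the squares give (567/709)^2*(γ13)^2 + (-243/709)^2*(γ15)^2 + (2646/709)^2*(γ34)^2 + (3015/1418)^2*(γ35)^2 + (1134/709)^2*(γ45)^2 = 321489/502681*(+1) + 59049/502681*(+1) + 7001316/502681*(-1) + 9090225/2010724*(-1) + 1285956/502681*(-1) = -81/4 (each basis 2-blade squares to minus the product of its generators' squares); cross terms between blades sharing an index anticommute and cancel; the commuting (index-disjoint) pairs give grade-4 terms 2*c*c'*(blade product), which cancel blade by blade — γ1345: 1285956/502681 - 1285956/502681 = 0 — confirming B is simple. So B^2 = -81/4.
Answer: rotation, certificate B^2 = -81/4. The scalar -81/4 is the complete invariant here: its sign names the subgroup type.


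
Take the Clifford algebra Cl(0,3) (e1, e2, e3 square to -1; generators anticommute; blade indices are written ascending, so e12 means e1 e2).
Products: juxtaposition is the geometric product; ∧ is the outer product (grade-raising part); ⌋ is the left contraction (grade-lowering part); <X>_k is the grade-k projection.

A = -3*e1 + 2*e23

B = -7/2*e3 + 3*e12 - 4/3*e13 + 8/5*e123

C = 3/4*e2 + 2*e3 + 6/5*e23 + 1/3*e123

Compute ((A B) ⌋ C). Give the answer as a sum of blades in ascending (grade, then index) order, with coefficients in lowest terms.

step 1: -16/5*e1 + 16*e2 - 4*e3 + 8/3*e12 + 33/2*e13 + 24/5*e23
step 2: -244/25 - 8/5*e1 + 7/10*e2 - 904/45*e3 + 4/3*e12 + 16/3*e13 + 16/15*e23
Answer: -244/25 - 8/5*e1 + 7/10*e2 - 904/45*e3 + 4/3*e12 + 16/3*e13 + 16/15*e23


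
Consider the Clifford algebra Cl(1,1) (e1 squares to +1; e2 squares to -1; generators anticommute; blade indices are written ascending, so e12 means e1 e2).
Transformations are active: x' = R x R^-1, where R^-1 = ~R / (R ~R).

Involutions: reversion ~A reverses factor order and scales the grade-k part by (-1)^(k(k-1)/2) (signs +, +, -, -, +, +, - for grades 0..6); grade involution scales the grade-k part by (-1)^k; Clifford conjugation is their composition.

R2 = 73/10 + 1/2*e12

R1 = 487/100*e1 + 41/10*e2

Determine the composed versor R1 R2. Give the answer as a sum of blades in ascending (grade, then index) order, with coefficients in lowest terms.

Distribute over the terms of R1 (each basis-blade product reordered to ascending indices, repeated generators contracted through their squares):
(487/100*e1) R2 = 35551/1000*e1 + 487/200*e2
(41/10*e2) R2 = 41/20*e1 + 2993/100*e2
Summing the partial products and collecting blades:
Answer: 37601/1000*e1 + 6473/200*e2


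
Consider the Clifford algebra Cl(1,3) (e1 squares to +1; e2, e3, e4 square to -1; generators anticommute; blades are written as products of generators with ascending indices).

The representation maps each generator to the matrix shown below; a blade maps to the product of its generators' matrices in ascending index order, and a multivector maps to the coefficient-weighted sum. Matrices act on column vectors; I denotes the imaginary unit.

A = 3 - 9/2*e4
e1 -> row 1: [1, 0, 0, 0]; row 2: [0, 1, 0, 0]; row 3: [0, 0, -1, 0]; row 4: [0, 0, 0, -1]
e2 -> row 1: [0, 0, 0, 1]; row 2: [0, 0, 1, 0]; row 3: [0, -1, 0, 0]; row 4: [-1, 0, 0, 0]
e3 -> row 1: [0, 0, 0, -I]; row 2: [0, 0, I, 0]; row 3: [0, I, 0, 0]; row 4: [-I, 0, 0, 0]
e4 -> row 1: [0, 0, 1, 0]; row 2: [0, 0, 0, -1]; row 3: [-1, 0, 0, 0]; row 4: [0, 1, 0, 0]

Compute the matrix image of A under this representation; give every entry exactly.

M = (3)*1 + (-9/2)*rho(e4), summed entrywise (1 is the identity matrix):
Answer: row 1: [3, 0, -9/2, 0]; row 2: [0, 3, 0, 9/2]; row 3: [9/2, 0, 3, 0]; row 4: [0, -9/2, 0, 3]


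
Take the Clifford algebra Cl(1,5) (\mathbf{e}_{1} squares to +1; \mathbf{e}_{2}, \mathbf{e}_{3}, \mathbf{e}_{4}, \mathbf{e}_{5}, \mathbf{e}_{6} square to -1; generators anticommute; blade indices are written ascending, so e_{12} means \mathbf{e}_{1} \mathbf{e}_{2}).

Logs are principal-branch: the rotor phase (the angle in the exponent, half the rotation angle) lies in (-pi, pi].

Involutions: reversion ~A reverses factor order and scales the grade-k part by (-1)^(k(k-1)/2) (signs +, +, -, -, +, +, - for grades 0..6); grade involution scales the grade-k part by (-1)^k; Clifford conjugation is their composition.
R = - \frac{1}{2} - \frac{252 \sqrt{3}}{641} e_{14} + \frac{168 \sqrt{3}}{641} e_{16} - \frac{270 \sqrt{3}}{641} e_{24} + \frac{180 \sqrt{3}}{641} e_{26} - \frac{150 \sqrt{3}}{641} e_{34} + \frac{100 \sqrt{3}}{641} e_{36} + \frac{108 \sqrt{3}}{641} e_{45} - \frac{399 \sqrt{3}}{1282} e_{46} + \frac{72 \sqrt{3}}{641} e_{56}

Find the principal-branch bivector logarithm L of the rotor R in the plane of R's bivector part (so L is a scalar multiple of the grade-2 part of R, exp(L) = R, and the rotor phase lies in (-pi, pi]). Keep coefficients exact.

The scalar part of R is - \frac{1}{2}, and that scalar determines the rotor phase on the principal branch; recovering the unit plane as bivector-part over sine of the phase gives L = phase * plane.
Concretely: cos(phase) = - \frac{1}{2} gives phase = ±\frac{2 \pi}{3}, and since phase/sin(phase) is even the sign is immaterial: L = (phase/sin(phase)) * <R>_2 = (\frac{4 \sqrt{3} \pi}{9}) * <R>_2.
Answer: - \frac{336 \pi}{641} e_{14} + \frac{224 \pi}{641} e_{16} - \frac{360 \pi}{641} e_{24} + \frac{240 \pi}{641} e_{26} - \frac{200 \pi}{641} e_{34} + \frac{400 \pi}{1923} e_{36} + \frac{144 \pi}{641} e_{45} - \frac{266 \pi}{641} e_{46} + \frac{96 \pi}{641} e_{56}


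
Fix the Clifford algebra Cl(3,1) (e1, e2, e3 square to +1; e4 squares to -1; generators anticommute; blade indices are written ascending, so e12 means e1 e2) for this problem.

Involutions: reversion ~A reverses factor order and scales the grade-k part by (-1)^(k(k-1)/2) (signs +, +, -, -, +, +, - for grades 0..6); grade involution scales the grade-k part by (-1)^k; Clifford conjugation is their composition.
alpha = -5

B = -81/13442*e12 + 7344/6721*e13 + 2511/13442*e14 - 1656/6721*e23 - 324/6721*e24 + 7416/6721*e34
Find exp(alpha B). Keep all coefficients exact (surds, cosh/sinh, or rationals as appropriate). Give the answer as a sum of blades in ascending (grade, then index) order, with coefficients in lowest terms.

B^2 term by term: the squares give (-81/13442)^2*(e12)^2 + (7344/6721)^2*(e13)^2 + (2511/13442)^2*(e14)^2 + (-1656/6721)^2*(e23)^2 + (-324/6721)^2*(e24)^2 + (7416/6721)^2*(e34)^2 = 6561/180687364*(-1) + 53934336/45171841*(-1) + 6305121/180687364*(+1) + 2742336/45171841*(-1) + 104976/45171841*(+1) + 54997056/45171841*(+1) = 0 (each basis 2-blade squares to minus the product of its generators' squares); cross terms between blades sharing an index anticommute and cancel; the commuting (index-disjoint) pairs give grade-4 terms 2*c*c'*(blade product), which cancel blade by blade — e1234: -600696/45171841 + 4758912/45171841 - 4158216/45171841 = 0 — confirming B is simple. So B^2 = 0.
B^2 = 0, so the series truncates immediately: exp(alpha B) = 1 + alpha B (parabolic case).
Answer: 1 + 405/13442*e12 - 36720/6721*e13 - 12555/13442*e14 + 8280/6721*e23 + 1620/6721*e24 - 37080/6721*e34


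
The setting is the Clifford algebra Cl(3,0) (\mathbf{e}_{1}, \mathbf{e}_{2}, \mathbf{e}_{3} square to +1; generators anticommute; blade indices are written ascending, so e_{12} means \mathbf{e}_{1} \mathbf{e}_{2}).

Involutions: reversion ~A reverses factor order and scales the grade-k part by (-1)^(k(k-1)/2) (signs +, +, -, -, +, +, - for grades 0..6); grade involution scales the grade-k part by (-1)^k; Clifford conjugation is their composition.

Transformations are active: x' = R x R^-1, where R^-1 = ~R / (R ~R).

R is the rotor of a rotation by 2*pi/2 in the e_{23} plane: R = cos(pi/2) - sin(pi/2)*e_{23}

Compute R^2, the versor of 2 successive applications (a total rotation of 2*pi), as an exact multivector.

The rotor phase is half the rotation angle and phases add under composition, so 2 steps in the e_{23} plane accumulate phase 2*(pi/2) = \pi: R^2 = cos(\pi) - sin(\pi)*e_{23}.
cos(\pi) = -1 and sin(\pi) = 0, so R^2 = -1. The total rotation 2*pi is 1 full turn, so every vector returns to itself, yet the rotor is -1, on the OTHER sheet of the double cover (an odd number of 2*pi turns).
Answer: -1


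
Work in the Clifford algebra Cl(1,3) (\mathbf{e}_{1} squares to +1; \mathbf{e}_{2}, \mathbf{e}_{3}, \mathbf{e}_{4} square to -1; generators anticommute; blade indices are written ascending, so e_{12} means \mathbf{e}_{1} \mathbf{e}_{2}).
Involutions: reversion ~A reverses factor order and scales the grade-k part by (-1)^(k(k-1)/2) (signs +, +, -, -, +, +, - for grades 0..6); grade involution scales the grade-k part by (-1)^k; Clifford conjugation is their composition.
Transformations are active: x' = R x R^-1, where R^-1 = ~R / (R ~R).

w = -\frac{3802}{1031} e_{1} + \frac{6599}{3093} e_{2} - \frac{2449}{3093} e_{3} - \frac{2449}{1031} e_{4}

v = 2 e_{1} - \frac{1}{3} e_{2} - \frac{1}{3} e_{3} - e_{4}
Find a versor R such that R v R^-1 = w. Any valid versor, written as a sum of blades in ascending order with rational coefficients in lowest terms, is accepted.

A norm check does it: q(v) = q(w) = \frac{25}{9}, hence R = v + w = -\frac{1740}{1031} e_{1} + \frac{1856}{1031} e_{2} - \frac{1160}{1031} e_{3} - \frac{3480}{1031} e_{4} realises the map — parallel part kept, (v - w)/2 negated, v carried to w.
Answer: -\frac{1740}{1031} e_{1} + \frac{1856}{1031} e_{2} - \frac{1160}{1031} e_{3} - \frac{3480}{1031} e_{4}


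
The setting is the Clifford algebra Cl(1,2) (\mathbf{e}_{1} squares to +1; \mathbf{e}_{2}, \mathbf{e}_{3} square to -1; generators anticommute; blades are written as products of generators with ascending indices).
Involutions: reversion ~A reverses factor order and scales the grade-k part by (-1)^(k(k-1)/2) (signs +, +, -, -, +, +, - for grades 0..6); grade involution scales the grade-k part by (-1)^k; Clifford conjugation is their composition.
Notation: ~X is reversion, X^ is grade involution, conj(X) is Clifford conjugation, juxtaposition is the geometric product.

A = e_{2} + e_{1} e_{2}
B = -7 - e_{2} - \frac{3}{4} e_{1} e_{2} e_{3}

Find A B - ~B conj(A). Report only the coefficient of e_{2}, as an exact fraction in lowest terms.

first term: 1 + e_{1} - 7 e_{2} - \frac{3}{4} e_{3} - 7 e_{1} e_{2} - \frac{3}{4} e_{1} e_{3}
second term: -1 + e_{1} + 7 e_{2} - \frac{3}{4} e_{3} + 7 e_{1} e_{2} - \frac{3}{4} e_{1} e_{3}
Answer: -14


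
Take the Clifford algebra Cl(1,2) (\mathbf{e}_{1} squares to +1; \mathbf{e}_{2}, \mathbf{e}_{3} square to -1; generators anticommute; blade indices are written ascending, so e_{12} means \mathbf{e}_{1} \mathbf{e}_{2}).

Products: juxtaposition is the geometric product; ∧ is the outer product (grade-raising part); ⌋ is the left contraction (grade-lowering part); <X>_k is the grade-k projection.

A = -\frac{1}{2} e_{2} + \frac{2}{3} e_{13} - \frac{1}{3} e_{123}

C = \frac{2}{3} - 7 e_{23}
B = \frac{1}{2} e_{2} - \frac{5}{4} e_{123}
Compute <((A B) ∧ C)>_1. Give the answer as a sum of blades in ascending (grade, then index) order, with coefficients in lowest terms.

step 1: -\frac{1}{6} + \frac{5}{6} e_{2} + \frac{11}{24} e_{13} - \frac{1}{3} e_{123}
step 2: -\frac{1}{9} + \frac{5}{9} e_{2} + \frac{11}{36} e_{13} + \frac{7}{6} e_{23} - \frac{2}{9} e_{123}
step 3: \frac{5}{9} e_{2}
Answer: \frac{5}{9} e_{2}


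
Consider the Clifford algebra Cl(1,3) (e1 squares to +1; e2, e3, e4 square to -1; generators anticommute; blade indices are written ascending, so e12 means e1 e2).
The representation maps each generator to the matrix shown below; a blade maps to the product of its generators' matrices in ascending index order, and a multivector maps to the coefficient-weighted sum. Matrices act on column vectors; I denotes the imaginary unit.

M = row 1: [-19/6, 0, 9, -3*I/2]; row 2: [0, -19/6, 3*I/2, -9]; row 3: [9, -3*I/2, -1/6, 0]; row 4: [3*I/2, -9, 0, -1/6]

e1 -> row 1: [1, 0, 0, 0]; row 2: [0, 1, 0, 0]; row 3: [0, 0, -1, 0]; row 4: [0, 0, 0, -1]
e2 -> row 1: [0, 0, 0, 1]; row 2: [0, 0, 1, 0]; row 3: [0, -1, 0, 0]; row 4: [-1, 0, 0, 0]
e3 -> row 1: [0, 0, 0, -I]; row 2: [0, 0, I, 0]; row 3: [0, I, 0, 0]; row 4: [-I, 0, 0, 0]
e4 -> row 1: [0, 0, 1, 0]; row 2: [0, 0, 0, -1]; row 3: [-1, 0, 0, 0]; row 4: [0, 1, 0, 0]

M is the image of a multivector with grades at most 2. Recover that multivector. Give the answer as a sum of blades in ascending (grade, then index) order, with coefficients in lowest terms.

Method: the blade images are trace-orthogonal — tr(rho(e_A) rho(e_B)^-1) = 4 if A = B and 0 otherwise — and rho(e_A)^-1 = (e_A)^2 * rho(e_A) with (e_A)^2 = +1 or -1, so the coefficient of e_A in the preimage is (e_A)^2 * tr(M rho(e_A))/4.
Nonzero projections over blades of grade <= 2: 1: (1)^2 = +1, tr(M 1) = -20/3, coefficient -5/3; e1: (e1)^2 = +1, tr(M rho(e1)) = -6, coefficient -3/2; e13: (e13)^2 = +1, tr(M rho(e13)) = 6, coefficient 3/2; e14: (e14)^2 = +1, tr(M rho(e14)) = 36, coefficient 9. Every other blade of grade <= 2 projects to 0.
Answer: -5/3 - 3/2*e1 + 3/2*e13 + 9*e14


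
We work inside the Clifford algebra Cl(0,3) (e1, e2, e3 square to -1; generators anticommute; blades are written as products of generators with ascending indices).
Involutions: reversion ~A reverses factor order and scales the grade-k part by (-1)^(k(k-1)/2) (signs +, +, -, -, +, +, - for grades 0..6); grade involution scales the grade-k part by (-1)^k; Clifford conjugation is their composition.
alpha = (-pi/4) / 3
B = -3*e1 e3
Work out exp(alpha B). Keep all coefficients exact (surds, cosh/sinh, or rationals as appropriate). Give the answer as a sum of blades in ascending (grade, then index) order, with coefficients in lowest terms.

B^2 = (-3)^2*(e1 e3)^2 = 9*(-1) = -9 (a basis 2-blade squares to minus the product of its generators' squares).
B^2 = -9 — a negative square means the series sums to a rotation: l = 3, alpha*l = -pi/4, so exp(alpha B) = cos(-pi/4) + (sin(-pi/4)/3)*B = sqrt(2)/2 + (-sqrt(2)/6)*B.
Answer: sqrt(2)/2 + sqrt(2)/2*e1 e3


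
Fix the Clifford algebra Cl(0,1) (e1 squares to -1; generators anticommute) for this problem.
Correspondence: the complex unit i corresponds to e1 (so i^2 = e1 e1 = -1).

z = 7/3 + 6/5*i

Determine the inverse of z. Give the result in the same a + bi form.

In blades: z = 7/3 + 6/5*e1.
With qbar = 7/3 - 6/5*e1 (scalar fixed, mapped units negated), z qbar = 1549/225 (the sum of squared coefficients), so z^-1 = qbar / (1549/225) = 525/1549 - 270/1549*e1; translating back:
Answer: 525/1549 - 270/1549*i


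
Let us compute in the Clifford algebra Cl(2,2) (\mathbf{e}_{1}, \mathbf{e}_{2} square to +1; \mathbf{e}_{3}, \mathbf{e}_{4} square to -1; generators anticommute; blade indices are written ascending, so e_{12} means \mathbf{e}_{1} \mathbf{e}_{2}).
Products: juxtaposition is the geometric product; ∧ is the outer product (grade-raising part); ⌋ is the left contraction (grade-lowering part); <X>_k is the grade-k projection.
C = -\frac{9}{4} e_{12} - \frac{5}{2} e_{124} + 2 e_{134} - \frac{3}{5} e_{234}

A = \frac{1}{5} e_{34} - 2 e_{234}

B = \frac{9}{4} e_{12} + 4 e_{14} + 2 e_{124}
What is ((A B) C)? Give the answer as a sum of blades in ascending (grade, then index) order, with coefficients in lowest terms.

step 1: -\frac{24}{5} e_{13} - \frac{42}{5} e_{123} + \frac{9}{2} e_{134} + \frac{9}{20} e_{1234}
step 2: -9 + \frac{27}{100} e_{1} + \frac{9}{10} e_{2} - \frac{801}{40} e_{3} - \frac{48}{5} e_{4} + \frac{27}{10} e_{12} + \frac{126}{25} e_{14} + \frac{441}{20} e_{23} + \frac{84}{5} e_{24} - \frac{1599}{80} e_{34} + \frac{72}{25} e_{124} + \frac{15}{8} e_{234}
Answer: -9 + \frac{27}{100} e_{1} + \frac{9}{10} e_{2} - \frac{801}{40} e_{3} - \frac{48}{5} e_{4} + \frac{27}{10} e_{12} + \frac{126}{25} e_{14} + \frac{441}{20} e_{23} + \frac{84}{5} e_{24} - \frac{1599}{80} e_{34} + \frac{72}{25} e_{124} + \frac{15}{8} e_{234}


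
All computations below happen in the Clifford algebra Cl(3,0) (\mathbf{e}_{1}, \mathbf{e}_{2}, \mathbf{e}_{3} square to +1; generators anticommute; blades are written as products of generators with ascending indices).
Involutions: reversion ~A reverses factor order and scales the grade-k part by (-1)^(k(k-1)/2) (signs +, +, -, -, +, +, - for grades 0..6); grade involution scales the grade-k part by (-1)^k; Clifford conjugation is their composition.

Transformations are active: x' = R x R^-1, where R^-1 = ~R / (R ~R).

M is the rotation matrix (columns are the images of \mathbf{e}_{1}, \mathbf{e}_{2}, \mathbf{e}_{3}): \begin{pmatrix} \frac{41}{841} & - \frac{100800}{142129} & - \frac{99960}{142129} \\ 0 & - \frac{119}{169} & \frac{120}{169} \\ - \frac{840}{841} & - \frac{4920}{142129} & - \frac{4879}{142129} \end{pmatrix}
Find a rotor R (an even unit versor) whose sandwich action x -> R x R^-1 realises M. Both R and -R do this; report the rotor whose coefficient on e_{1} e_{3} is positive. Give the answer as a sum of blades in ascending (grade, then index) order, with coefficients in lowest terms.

Method: write R = a + b12*e_{1} e_{2} + b13*e_{1} e_{3} + b23*e_{2} e_{3} with a^2 + b12^2 + b13^2 + b23^2 = 1 (so R^-1 = ~R). Expanding the columns R e_j ~R gives tr M = 4a^2 - 1 and, from the antisymmetric part, M21 - M12 = -4a*b12, M13 - M31 = 4a*b13, M32 - M23 = -4a*b23.
Here tr M = -\frac{98029}{142129}, so a^2 = (1 + tr M)/4 = \frac{11025}{142129} and a = ±\frac{105}{377}. Taking a = \frac{105}{377}: M21 - M12 = \frac{100800}{142129}, M13 - M31 = \frac{42000}{142129}, M32 - M23 = -\frac{105840}{142129}, giving b12 = -\frac{240}{377}, b13 = \frac{100}{377}, b23 = \frac{252}{377}, i.e. R = \frac{105}{377} - \frac{240}{377} e_{1} e_{2} + \frac{100}{377} e_{1} e_{3} + \frac{252}{377} e_{2} e_{3}.
Its e_{1} e_{3} coefficient is already positive.
Answer: \frac{105}{377} - \frac{240}{377} e_{1} e_{2} + \frac{100}{377} e_{1} e_{3} + \frac{252}{377} e_{2} e_{3}. Sheet selection: the two-to-one cover makes ±R indistinguishable at the matrix level (trace -\frac{98029}{142129}), so uniqueness comes from the required sign on e_{1} e_{3}.


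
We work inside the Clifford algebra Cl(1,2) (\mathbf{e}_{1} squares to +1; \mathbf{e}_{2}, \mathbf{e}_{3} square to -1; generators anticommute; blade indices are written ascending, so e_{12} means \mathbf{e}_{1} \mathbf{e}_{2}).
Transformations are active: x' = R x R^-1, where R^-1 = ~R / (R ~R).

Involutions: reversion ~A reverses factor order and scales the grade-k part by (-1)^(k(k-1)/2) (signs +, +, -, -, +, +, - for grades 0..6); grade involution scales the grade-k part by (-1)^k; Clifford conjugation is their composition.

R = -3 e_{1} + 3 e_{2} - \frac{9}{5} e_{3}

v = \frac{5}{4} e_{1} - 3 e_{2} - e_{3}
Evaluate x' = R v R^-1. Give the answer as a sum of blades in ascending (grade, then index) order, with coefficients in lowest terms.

~R = -3 e_{1} + 3 e_{2} - \frac{9}{5} e_{3}, and R ~R = -\frac{81}{25}, so R^-1 = ~R / (-\frac{81}{25}).
R v = \frac{69}{20} + \frac{21}{4} e_{12} + \frac{21}{4} e_{13} - \frac{42}{5} e_{23}
Answer: \frac{185}{36} e_{1} - \frac{61}{18} e_{2} + \frac{29}{6} e_{3}


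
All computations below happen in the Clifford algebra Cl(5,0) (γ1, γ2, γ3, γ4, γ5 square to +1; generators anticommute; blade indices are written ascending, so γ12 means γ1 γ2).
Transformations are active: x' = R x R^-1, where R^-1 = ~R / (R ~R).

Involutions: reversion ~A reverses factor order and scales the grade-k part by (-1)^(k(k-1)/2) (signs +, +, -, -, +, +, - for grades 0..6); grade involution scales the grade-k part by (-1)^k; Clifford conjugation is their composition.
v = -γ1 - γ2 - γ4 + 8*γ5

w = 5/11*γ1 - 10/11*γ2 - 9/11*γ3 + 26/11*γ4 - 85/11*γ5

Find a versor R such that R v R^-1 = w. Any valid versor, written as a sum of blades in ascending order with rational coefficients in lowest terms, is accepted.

Sketch: the shared square 67 makes R = v + w = -6/11*γ1 - 21/11*γ2 - 9/11*γ3 + 15/11*γ4 + 3/11*γ5 the natural versor; its sandwich fixes that direction, negates (v - w)/2, and sends v to w.
Answer: -6/11*γ1 - 21/11*γ2 - 9/11*γ3 + 15/11*γ4 + 3/11*γ5


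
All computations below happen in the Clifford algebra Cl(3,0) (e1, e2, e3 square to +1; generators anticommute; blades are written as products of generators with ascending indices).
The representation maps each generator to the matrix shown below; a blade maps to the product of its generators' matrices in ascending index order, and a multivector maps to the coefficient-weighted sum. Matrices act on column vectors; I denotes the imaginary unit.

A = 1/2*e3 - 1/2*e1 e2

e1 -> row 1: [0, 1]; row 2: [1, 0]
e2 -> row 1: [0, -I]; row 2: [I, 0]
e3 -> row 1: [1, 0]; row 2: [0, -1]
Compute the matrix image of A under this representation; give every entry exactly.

Bivector images (products of the table entries): rho(e1 e2) = rho(e1)rho(e2) = row 1: [I, 0]; row 2: [0, -I].
M = (1/2)*rho(e3) + (-1/2)*rho(e1 e2), summed entrywise:
Answer: row 1: [1/2 - I/2, 0]; row 2: [0, -1/2 + I/2]


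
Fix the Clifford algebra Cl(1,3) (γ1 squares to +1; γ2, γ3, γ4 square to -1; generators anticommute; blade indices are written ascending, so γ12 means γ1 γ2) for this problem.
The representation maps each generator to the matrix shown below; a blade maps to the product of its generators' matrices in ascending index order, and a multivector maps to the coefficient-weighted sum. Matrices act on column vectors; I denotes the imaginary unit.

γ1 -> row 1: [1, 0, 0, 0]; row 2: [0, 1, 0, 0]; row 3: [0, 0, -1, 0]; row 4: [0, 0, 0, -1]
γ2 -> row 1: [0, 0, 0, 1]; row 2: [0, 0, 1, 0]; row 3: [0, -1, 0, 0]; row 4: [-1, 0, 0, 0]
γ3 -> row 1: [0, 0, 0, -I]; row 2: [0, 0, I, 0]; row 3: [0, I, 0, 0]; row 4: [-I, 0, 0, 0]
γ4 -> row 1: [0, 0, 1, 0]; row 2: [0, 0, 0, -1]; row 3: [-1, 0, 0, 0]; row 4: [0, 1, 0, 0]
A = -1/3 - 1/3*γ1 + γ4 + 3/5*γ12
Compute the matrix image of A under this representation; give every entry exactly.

Bivector images (products of the table entries): rho(γ12) = rho(γ1)rho(γ2) = row 1: [0, 0, 0, 1]; row 2: [0, 0, 1, 0]; row 3: [0, 1, 0, 0]; row 4: [1, 0, 0, 0].
M = (-1/3)*1 + (-1/3)*rho(γ1) + (1)*rho(γ4) + (3/5)*rho(γ12), summed entrywise (1 is the identity matrix):
Answer: row 1: [-2/3, 0, 1, 3/5]; row 2: [0, -2/3, 3/5, -1]; row 3: [-1, 3/5, 0, 0]; row 4: [3/5, 1, 0, 0]


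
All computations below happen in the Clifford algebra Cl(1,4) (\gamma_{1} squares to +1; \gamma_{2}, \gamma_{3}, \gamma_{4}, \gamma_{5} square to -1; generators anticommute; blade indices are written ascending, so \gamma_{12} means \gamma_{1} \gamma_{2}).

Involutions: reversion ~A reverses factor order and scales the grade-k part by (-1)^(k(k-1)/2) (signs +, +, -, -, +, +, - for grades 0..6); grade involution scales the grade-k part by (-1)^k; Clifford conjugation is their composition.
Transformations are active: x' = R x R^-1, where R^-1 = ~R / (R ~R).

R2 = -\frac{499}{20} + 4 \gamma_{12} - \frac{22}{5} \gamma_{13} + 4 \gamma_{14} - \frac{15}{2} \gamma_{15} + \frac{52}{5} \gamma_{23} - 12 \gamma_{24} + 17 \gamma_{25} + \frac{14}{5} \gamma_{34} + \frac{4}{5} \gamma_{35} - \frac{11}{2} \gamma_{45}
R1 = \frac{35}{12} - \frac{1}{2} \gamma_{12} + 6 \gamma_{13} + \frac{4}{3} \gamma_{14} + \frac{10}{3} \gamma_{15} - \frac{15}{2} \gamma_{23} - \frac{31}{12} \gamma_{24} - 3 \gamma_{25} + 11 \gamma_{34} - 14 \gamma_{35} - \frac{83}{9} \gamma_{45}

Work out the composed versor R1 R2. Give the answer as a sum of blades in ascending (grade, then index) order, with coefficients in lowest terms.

Distribute over the grade parts of R1 (each basis-blade product reordered to ascending indices, repeated generators contracted through their squares):
<R1>_0 (= \frac{35}{12}) R2 = -\frac{3493}{48} + \frac{35}{3} \gamma_{12} - \frac{77}{6} \gamma_{13} + \frac{35}{3} \gamma_{14} - \frac{175}{8} \gamma_{15} + \frac{91}{3} \gamma_{23} - 35 \gamma_{24} + \frac{595}{12} \gamma_{25} + \frac{49}{6} \gamma_{34} + \frac{7}{3} \gamma_{35} - \frac{385}{24} \gamma_{45}
<R1>_2 (= -\frac{1}{2} \gamma_{12} + 6 \gamma_{13} + \frac{4}{3} \gamma_{14} + \frac{10}{3} \gamma_{15} - \frac{15}{2} \gamma_{23} - \frac{31}{12} \gamma_{24} - 3 \gamma_{25} + 11 \gamma_{34} - 14 \gamma_{35} - \frac{83}{9} \gamma_{45}) R2 = -\frac{367}{18} + \frac{563}{8} \gamma_{12} - \frac{3171}{10} \gamma_{13} - \frac{2023}{10} \gamma_{14} - \frac{2674}{45} \gamma_{15} + \frac{13663}{24} \gamma_{23} + \frac{54787}{144} \gamma_{24} + \frac{991}{24} \gamma_{25} - \frac{18553}{180} \gamma_{34} + \frac{28621}{90} \gamma_{35} + \frac{9968}{45} \gamma_{45} + \frac{871}{10} \gamma_{1234} - \frac{4841}{60} \gamma_{1235} - \frac{4711}{72} \gamma_{1245} - \frac{959}{90} \gamma_{1345} - \frac{7559}{180} \gamma_{2345}
Summing the partial products and collecting blades:
Answer: -\frac{13415}{144} + \frac{1969}{24} \gamma_{12} - \frac{4949}{15} \gamma_{13} - \frac{5719}{30} \gamma_{14} - \frac{29267}{360} \gamma_{15} + \frac{4797}{8} \gamma_{23} + \frac{49747}{144} \gamma_{24} + \frac{727}{8} \gamma_{25} - \frac{17083}{180} \gamma_{34} + \frac{28831}{90} \gamma_{35} + \frac{73969}{360} \gamma_{45} + \frac{871}{10} \gamma_{1234} - \frac{4841}{60} \gamma_{1235} - \frac{4711}{72} \gamma_{1245} - \frac{959}{90} \gamma_{1345} - \frac{7559}{180} \gamma_{2345}


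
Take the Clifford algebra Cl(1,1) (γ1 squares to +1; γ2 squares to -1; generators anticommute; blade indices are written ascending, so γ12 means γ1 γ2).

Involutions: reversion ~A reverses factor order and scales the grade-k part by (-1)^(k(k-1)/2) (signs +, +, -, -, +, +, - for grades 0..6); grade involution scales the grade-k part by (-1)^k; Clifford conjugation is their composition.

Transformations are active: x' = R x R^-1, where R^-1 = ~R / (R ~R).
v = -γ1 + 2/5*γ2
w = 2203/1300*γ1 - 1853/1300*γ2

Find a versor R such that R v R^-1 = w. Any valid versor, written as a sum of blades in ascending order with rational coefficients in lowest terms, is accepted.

A norm check does it: q(v) = q(w) = 21/25, hence R = v + w = 903/1300*γ1 - 1333/1300*γ2 realises the map — parallel part kept, (v - w)/2 negated, v carried to w.
Answer: 903/1300*γ1 - 1333/1300*γ2
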